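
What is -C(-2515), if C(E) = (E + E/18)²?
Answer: -2283406225/324 ≈ -7.0476e+6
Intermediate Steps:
C(E) = 361*E²/324 (C(E) = (E + E*(1/18))² = (E + E/18)² = (19*E/18)² = 361*E²/324)
-C(-2515) = -361*(-2515)²/324 = -361*6325225/324 = -1*2283406225/324 = -2283406225/324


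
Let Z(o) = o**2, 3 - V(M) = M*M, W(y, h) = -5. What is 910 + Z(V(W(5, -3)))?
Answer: 1394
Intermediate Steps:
V(M) = 3 - M**2 (V(M) = 3 - M*M = 3 - M**2)
910 + Z(V(W(5, -3))) = 910 + (3 - 1*(-5)**2)**2 = 910 + (3 - 1*25)**2 = 910 + (3 - 25)**2 = 910 + (-22)**2 = 910 + 484 = 1394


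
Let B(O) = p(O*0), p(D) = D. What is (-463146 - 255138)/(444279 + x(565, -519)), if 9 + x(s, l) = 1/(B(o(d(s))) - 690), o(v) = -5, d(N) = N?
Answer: -495615960/306546299 ≈ -1.6168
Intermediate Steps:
B(O) = 0 (B(O) = O*0 = 0)
x(s, l) = -6211/690 (x(s, l) = -9 + 1/(0 - 690) = -9 + 1/(-690) = -9 - 1/690 = -6211/690)
(-463146 - 255138)/(444279 + x(565, -519)) = (-463146 - 255138)/(444279 - 6211/690) = -718284/306546299/690 = -718284*690/306546299 = -495615960/306546299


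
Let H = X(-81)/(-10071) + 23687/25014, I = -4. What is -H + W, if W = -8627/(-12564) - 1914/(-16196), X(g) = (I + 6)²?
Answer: -33635817297947/237321828691596 ≈ -0.14173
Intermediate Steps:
X(g) = 4 (X(g) = (-4 + 6)² = 2² = 4)
H = 79483907/83971998 (H = 4/(-10071) + 23687/25014 = 4*(-1/10071) + 23687*(1/25014) = -4/10071 + 23687/25014 = 79483907/83971998 ≈ 0.94655)
W = 40942597/50871636 (W = -8627*(-1/12564) - 1914*(-1/16196) = 8627/12564 + 957/8098 = 40942597/50871636 ≈ 0.80482)
-H + W = -1*79483907/83971998 + 40942597/50871636 = -79483907/83971998 + 40942597/50871636 = -33635817297947/237321828691596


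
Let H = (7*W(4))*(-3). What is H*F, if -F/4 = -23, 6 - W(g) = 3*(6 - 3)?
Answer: 5796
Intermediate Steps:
W(g) = -3 (W(g) = 6 - 3*(6 - 3) = 6 - 3*3 = 6 - 1*9 = 6 - 9 = -3)
F = 92 (F = -4*(-23) = 92)
H = 63 (H = (7*(-3))*(-3) = -21*(-3) = 63)
H*F = 63*92 = 5796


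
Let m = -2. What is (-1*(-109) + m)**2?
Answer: 11449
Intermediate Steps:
(-1*(-109) + m)**2 = (-1*(-109) - 2)**2 = (109 - 2)**2 = 107**2 = 11449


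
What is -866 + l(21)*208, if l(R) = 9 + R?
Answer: 5374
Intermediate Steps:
-866 + l(21)*208 = -866 + (9 + 21)*208 = -866 + 30*208 = -866 + 6240 = 5374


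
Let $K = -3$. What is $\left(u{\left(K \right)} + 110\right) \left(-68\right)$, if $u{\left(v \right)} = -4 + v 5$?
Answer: $-6188$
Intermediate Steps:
$u{\left(v \right)} = -4 + 5 v$
$\left(u{\left(K \right)} + 110\right) \left(-68\right) = \left(\left(-4 + 5 \left(-3\right)\right) + 110\right) \left(-68\right) = \left(\left(-4 - 15\right) + 110\right) \left(-68\right) = \left(-19 + 110\right) \left(-68\right) = 91 \left(-68\right) = -6188$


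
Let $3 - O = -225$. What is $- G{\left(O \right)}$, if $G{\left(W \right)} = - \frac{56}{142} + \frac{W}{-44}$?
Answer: $\frac{4355}{781} \approx 5.5762$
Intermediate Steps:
$O = 228$ ($O = 3 - -225 = 3 + 225 = 228$)
$G{\left(W \right)} = - \frac{28}{71} - \frac{W}{44}$ ($G{\left(W \right)} = \left(-56\right) \frac{1}{142} + W \left(- \frac{1}{44}\right) = - \frac{28}{71} - \frac{W}{44}$)
$- G{\left(O \right)} = - (- \frac{28}{71} - \frac{57}{11}) = \left(-1\right) \left(- \frac{4355}{781}\right) = \frac{4355}{781}$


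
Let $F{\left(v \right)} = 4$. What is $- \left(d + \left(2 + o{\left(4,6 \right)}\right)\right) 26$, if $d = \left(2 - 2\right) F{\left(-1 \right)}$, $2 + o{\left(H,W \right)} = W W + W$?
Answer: $-1092$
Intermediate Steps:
$o{\left(H,W \right)} = -2 + W + W^{2}$ ($o{\left(H,W \right)} = -2 + \left(W W + W\right) = -2 + \left(W^{2} + W\right) = -2 + \left(W + W^{2}\right) = -2 + W + W^{2}$)
$d = 0$ ($d = \left(2 - 2\right) 4 = 0 \cdot 4 = 0$)
$- \left(d + \left(2 + o{\left(4,6 \right)}\right)\right) 26 = - \left(0 + \left(2 + \left(-2 + 6 + 6^{2}\right)\right)\right) 26 = - \left(0 + \left(2 + \left(-2 + 6 + 36\right)\right)\right) 26 = - \left(0 + \left(2 + 40\right)\right) 26 = - \left(0 + 42\right) 26 = - 42 \cdot 26 = \left(-1\right) 1092 = -1092$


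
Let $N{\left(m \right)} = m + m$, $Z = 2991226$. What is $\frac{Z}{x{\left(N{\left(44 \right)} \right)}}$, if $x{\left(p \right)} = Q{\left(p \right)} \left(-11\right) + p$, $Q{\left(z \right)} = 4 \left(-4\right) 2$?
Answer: $\frac{1495613}{220} \approx 6798.2$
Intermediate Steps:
$Q{\left(z \right)} = -32$ ($Q{\left(z \right)} = \left(-16\right) 2 = -32$)
$N{\left(m \right)} = 2 m$
$x{\left(p \right)} = 352 + p$ ($x{\left(p \right)} = \left(-32\right) \left(-11\right) + p = 352 + p$)
$\frac{Z}{x{\left(N{\left(44 \right)} \right)}} = \frac{2991226}{352 + 2 \cdot 44} = \frac{2991226}{352 + 88} = \frac{2991226}{440} = 2991226 \cdot \frac{1}{440} = \frac{1495613}{220}$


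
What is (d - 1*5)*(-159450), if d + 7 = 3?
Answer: 1435050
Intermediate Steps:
d = -4 (d = -7 + 3 = -4)
(d - 1*5)*(-159450) = (-4 - 1*5)*(-159450) = (-4 - 5)*(-159450) = -9*(-159450) = 1435050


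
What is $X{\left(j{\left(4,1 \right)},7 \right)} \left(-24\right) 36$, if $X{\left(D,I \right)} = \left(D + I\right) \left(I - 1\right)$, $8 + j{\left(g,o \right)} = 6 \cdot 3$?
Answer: $-88128$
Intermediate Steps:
$j{\left(g,o \right)} = 10$ ($j{\left(g,o \right)} = -8 + 6 \cdot 3 = -8 + 18 = 10$)
$X{\left(D,I \right)} = \left(-1 + I\right) \left(D + I\right)$ ($X{\left(D,I \right)} = \left(D + I\right) \left(-1 + I\right) = \left(-1 + I\right) \left(D + I\right)$)
$X{\left(j{\left(4,1 \right)},7 \right)} \left(-24\right) 36 = \left(7^{2} - 10 - 7 + 10 \cdot 7\right) \left(-24\right) 36 = \left(49 - 10 - 7 + 70\right) \left(-24\right) 36 = 102 \left(-24\right) 36 = \left(-2448\right) 36 = -88128$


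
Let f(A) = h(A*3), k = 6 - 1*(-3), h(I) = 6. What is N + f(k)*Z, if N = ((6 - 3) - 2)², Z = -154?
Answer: -923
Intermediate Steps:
k = 9 (k = 6 + 3 = 9)
f(A) = 6
N = 1 (N = (3 - 2)² = 1² = 1)
N + f(k)*Z = 1 + 6*(-154) = 1 - 924 = -923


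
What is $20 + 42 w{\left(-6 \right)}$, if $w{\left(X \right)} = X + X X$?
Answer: $1280$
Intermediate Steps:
$w{\left(X \right)} = X + X^{2}$
$20 + 42 w{\left(-6 \right)} = 20 + 42 \left(- 6 \left(1 - 6\right)\right) = 20 + 42 \left(\left(-6\right) \left(-5\right)\right) = 20 + 42 \cdot 30 = 20 + 1260 = 1280$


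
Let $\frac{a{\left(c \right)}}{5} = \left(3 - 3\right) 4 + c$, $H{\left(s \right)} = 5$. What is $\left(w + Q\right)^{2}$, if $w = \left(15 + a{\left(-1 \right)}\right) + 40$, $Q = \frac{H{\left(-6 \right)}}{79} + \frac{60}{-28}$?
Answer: $\frac{702250000}{305809} \approx 2296.4$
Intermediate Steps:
$a{\left(c \right)} = 5 c$ ($a{\left(c \right)} = 5 \left(\left(3 - 3\right) 4 + c\right) = 5 \left(0 \cdot 4 + c\right) = 5 \left(0 + c\right) = 5 c$)
$Q = - \frac{1150}{553}$ ($Q = \frac{5}{79} + \frac{60}{-28} = 5 \cdot \frac{1}{79} + 60 \left(- \frac{1}{28}\right) = \frac{5}{79} - \frac{15}{7} = - \frac{1150}{553} \approx -2.0796$)
$w = 50$ ($w = \left(15 + 5 \left(-1\right)\right) + 40 = \left(15 - 5\right) + 40 = 10 + 40 = 50$)
$\left(w + Q\right)^{2} = \left(50 - \frac{1150}{553}\right)^{2} = \left(\frac{26500}{553}\right)^{2} = \frac{702250000}{305809}$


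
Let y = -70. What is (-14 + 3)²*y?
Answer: -8470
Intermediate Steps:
(-14 + 3)²*y = (-14 + 3)²*(-70) = (-11)²*(-70) = 121*(-70) = -8470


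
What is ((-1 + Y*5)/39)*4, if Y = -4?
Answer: -28/13 ≈ -2.1538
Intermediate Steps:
((-1 + Y*5)/39)*4 = ((-1 - 4*5)/39)*4 = ((-1 - 20)*(1/39))*4 = -21*1/39*4 = -7/13*4 = -28/13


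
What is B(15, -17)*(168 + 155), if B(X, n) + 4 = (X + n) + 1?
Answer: -1615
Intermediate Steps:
B(X, n) = -3 + X + n (B(X, n) = -4 + ((X + n) + 1) = -4 + (1 + X + n) = -3 + X + n)
B(15, -17)*(168 + 155) = (-3 + 15 - 17)*(168 + 155) = -5*323 = -1615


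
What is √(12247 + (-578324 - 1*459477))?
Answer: I*√1025554 ≈ 1012.7*I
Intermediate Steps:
√(12247 + (-578324 - 1*459477)) = √(12247 + (-578324 - 459477)) = √(12247 - 1037801) = √(-1025554) = I*√1025554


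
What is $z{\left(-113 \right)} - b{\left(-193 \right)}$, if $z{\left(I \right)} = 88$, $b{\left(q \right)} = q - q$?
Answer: $88$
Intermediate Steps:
$b{\left(q \right)} = 0$
$z{\left(-113 \right)} - b{\left(-193 \right)} = 88 - 0 = 88 + 0 = 88$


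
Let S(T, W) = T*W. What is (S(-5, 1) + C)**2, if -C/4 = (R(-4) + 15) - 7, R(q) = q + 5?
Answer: 1681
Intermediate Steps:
R(q) = 5 + q
C = -36 (C = -4*(((5 - 4) + 15) - 7) = -4*((1 + 15) - 7) = -4*(16 - 7) = -4*9 = -36)
(S(-5, 1) + C)**2 = (-5*1 - 36)**2 = (-5 - 36)**2 = (-41)**2 = 1681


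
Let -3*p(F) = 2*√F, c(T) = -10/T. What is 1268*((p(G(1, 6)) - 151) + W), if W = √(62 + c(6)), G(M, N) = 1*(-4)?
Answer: -191468 - 5072*I/3 + 1268*√543/3 ≈ -1.8162e+5 - 1690.7*I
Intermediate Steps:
G(M, N) = -4
W = √543/3 (W = √(62 - 10/6) = √(62 - 10*⅙) = √(62 - 5/3) = √(181/3) = √543/3 ≈ 7.7675)
p(F) = -2*√F/3
1268*((p(G(1, 6)) - 151) + W) = 1268*((-4*I/3 - 151) + √543/3) = 1268*((-151 - 4*I/3) + √543/3) = 1268*(-151 - 4*I/3 + √543/3) = -191468 - 5072*I/3 + 1268*√543/3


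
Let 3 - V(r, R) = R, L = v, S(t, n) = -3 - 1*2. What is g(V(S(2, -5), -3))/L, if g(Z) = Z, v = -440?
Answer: -3/220 ≈ -0.013636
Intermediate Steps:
S(t, n) = -5 (S(t, n) = -3 - 2 = -5)
L = -440
V(r, R) = 3 - R
g(V(S(2, -5), -3))/L = (3 - 1*(-3))/(-440) = (3 + 3)*(-1/440) = 6*(-1/440) = -3/220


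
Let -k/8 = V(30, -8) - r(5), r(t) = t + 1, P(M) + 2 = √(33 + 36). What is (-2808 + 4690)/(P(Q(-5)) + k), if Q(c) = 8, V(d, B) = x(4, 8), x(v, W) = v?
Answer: 26348/127 - 1882*√69/127 ≈ 84.370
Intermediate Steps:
V(d, B) = 4
P(M) = -2 + √69 (P(M) = -2 + √(33 + 36) = -2 + √69)
r(t) = 1 + t
k = 16 (k = -8*(4 - (1 + 5)) = -8*(4 - 1*6) = -8*(4 - 6) = -8*(-2) = 16)
(-2808 + 4690)/(P(Q(-5)) + k) = (-2808 + 4690)/((-2 + √69) + 16) = 1882/(14 + √69)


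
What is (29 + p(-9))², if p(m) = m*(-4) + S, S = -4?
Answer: 3721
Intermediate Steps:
p(m) = -4 - 4*m (p(m) = m*(-4) - 4 = -4*m - 4 = -4 - 4*m)
(29 + p(-9))² = (29 + (-4 - 4*(-9)))² = (29 + (-4 + 36))² = (29 + 32)² = 61² = 3721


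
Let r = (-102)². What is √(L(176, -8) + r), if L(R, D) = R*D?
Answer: 2*√2249 ≈ 94.847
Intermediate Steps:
L(R, D) = D*R
r = 10404
√(L(176, -8) + r) = √(-8*176 + 10404) = √(-1408 + 10404) = √8996 = 2*√2249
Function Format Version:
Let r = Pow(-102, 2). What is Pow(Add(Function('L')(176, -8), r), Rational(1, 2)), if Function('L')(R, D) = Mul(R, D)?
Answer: Mul(2, Pow(2249, Rational(1, 2))) ≈ 94.847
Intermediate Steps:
Function('L')(R, D) = Mul(D, R)
r = 10404
Pow(Add(Function('L')(176, -8), r), Rational(1, 2)) = Pow(Add(Mul(-8, 176), 10404), Rational(1, 2)) = Pow(Add(-1408, 10404), Rational(1, 2)) = Pow(8996, Rational(1, 2)) = Mul(2, Pow(2249, Rational(1, 2)))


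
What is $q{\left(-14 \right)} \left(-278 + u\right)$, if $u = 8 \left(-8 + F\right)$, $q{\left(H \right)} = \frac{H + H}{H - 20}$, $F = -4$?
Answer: $-308$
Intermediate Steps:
$q{\left(H \right)} = \frac{2 H}{-20 + H}$
$u = -96$ ($u = 8 \left(-8 - 4\right) = 8 \left(-12\right) = -96$)
$q{\left(-14 \right)} \left(-278 + u\right) = 2 \left(-14\right) \frac{1}{-20 - 14} \left(-278 - 96\right) = 2 \left(-14\right) \frac{1}{-34} \left(-374\right) = 2 \left(-14\right) \left(- \frac{1}{34}\right) \left(-374\right) = \frac{14}{17} \left(-374\right) = -308$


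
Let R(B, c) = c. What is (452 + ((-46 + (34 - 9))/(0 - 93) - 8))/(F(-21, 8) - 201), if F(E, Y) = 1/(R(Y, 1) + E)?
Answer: -275420/124651 ≈ -2.2095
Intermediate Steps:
F(E, Y) = 1/(1 + E)
(452 + ((-46 + (34 - 9))/(0 - 93) - 8))/(F(-21, 8) - 201) = (452 + ((-46 + (34 - 9))/(0 - 93) - 8))/(1/(1 - 21) - 201) = (452 + ((-46 + 25)/(-93) - 8))/(1/(-20) - 201) = (452 + (-21*(-1/93) - 8))/(-1/20 - 201) = (452 + (7/31 - 8))/(-4021/20) = (452 - 241/31)*(-20/4021) = (13771/31)*(-20/4021) = -275420/124651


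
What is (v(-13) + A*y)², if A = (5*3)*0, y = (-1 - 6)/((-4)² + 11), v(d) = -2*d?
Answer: 676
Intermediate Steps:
y = -7/27 (y = -7/(16 + 11) = -7/27 ≈ -0.25926)
A = 0 (A = 15*0 = 0)
(v(-13) + A*y)² = (-2*(-13) + 0*(-7/27))² = (26 + 0)² = 26² = 676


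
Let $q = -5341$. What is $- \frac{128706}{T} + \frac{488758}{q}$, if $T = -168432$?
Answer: $- \frac{13605844785}{149932552} \approx -90.746$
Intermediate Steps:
$- \frac{128706}{T} + \frac{488758}{q} = - \frac{128706}{-168432} + \frac{488758}{-5341} = \left(-128706\right) \left(- \frac{1}{168432}\right) + 488758 \left(- \frac{1}{5341}\right) = \frac{21451}{28072} - \frac{488758}{5341} = - \frac{13605844785}{149932552}$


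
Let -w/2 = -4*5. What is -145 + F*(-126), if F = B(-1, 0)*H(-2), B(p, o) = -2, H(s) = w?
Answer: 9935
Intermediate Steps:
w = 40 (w = -(-8)*5 = -2*(-20) = 40)
H(s) = 40
F = -80 (F = -2*40 = -80)
-145 + F*(-126) = -145 - 80*(-126) = -145 + 10080 = 9935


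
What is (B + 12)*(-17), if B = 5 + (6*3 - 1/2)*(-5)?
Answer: 2397/2 ≈ 1198.5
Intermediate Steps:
B = -165/2 (B = 5 + (18 - 1*½)*(-5) = 5 + (18 - ½)*(-5) = 5 + (35/2)*(-5) = 5 - 175/2 = -165/2 ≈ -82.500)
(B + 12)*(-17) = (-165/2 + 12)*(-17) = -141/2*(-17) = 2397/2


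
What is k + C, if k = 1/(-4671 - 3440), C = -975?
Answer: -7908226/8111 ≈ -975.00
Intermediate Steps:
k = -1/8111 (k = 1/(-8111) = -1/8111 ≈ -0.00012329)
k + C = -1/8111 - 975 = -7908226/8111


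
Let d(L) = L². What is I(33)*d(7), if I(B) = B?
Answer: 1617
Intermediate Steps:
I(33)*d(7) = 33*7² = 33*49 = 1617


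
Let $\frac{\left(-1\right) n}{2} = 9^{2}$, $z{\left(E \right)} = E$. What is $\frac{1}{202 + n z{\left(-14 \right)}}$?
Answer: $\frac{1}{2470} \approx 0.00040486$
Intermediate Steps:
$n = -162$ ($n = - 2 \cdot 9^{2} = \left(-2\right) 81 = -162$)
$\frac{1}{202 + n z{\left(-14 \right)}} = \frac{1}{202 - -2268} = \frac{1}{202 + 2268} = \frac{1}{2470}$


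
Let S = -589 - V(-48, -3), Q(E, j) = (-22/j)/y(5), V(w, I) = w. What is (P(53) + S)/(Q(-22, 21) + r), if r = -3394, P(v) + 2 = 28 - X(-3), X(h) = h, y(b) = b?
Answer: 6720/44549 ≈ 0.15085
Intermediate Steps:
Q(E, j) = -22/(5*j) (Q(E, j) = -22/j/5 = -22/j*(⅕) = -22/(5*j))
P(v) = 29 (P(v) = -2 + (28 - 1*(-3)) = -2 + (28 + 3) = -2 + 31 = 29)
S = -541 (S = -589 - 1*(-48) = -589 + 48 = -541)
(P(53) + S)/(Q(-22, 21) + r) = (29 - 541)/(-22/5/21 - 3394) = -512/(-22/5*1/21 - 3394) = -512/(-22/105 - 3394) = -512/(-356392/105) = -512*(-105/356392) = 6720/44549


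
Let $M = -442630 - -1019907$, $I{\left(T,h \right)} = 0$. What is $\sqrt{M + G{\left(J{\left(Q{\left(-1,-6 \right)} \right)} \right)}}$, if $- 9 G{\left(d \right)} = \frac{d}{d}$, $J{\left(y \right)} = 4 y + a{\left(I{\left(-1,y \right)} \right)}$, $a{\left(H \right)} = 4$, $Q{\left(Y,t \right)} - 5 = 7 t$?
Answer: $\frac{2 \sqrt{1298873}}{3} \approx 759.79$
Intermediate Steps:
$Q{\left(Y,t \right)} = 5 + 7 t$
$J{\left(y \right)} = 4 + 4 y$ ($J{\left(y \right)} = 4 y + 4 = 4 + 4 y$)
$G{\left(d \right)} = - \frac{1}{9}$ ($G{\left(d \right)} = - \frac{d \frac{1}{d}}{9} = \left(- \frac{1}{9}\right) 1 = - \frac{1}{9}$)
$M = 577277$ ($M = -442630 + 1019907 = 577277$)
$\sqrt{M + G{\left(J{\left(Q{\left(-1,-6 \right)} \right)} \right)}} = \sqrt{577277 - \frac{1}{9}} = \sqrt{\frac{5195492}{9}} = \frac{2 \sqrt{1298873}}{3}$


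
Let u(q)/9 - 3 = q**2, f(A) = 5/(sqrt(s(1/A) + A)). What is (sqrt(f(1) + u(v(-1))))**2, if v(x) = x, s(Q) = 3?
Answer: 77/2 ≈ 38.500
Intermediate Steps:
f(A) = 5/sqrt(3 + A) (f(A) = 5/(sqrt(3 + A)) = 5/sqrt(3 + A))
u(q) = 27 + 9*q**2
(sqrt(f(1) + u(v(-1))))**2 = (sqrt(5/sqrt(3 + 1) + (27 + 9*(-1)**2)))**2 = (sqrt(5/sqrt(4) + (27 + 9*1)))**2 = (sqrt(5*(1/2) + (27 + 9)))**2 = (sqrt(5/2 + 36))**2 = (sqrt(77/2))**2 = (sqrt(154)/2)**2 = 77/2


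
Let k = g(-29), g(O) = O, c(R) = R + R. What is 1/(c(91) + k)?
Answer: 1/153 ≈ 0.0065359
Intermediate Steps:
c(R) = 2*R
k = -29
1/(c(91) + k) = 1/(2*91 - 29) = 1/(182 - 29) = 1/153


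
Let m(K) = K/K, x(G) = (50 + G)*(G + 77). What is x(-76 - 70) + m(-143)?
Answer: 6625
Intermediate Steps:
x(G) = (50 + G)*(77 + G)
m(K) = 1
x(-76 - 70) + m(-143) = (3850 + (-76 - 70)² + 127*(-76 - 70)) + 1 = (3850 + (-146)² + 127*(-146)) + 1 = (3850 + 21316 - 18542) + 1 = 6624 + 1 = 6625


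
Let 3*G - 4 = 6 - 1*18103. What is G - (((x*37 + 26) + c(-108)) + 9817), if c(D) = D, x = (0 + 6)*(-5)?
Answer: -14656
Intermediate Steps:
x = -30 (x = 6*(-5) = -30)
G = -6031 (G = 4/3 + (6 - 1*18103)/3 = 4/3 + (6 - 18103)/3 = 4/3 + (⅓)*(-18097) = 4/3 - 18097/3 = -6031)
G - (((x*37 + 26) + c(-108)) + 9817) = -6031 - (((-30*37 + 26) - 108) + 9817) = -6031 - (((-1110 + 26) - 108) + 9817) = -6031 - ((-1084 - 108) + 9817) = -6031 - (-1192 + 9817) = -6031 - 1*8625 = -6031 - 8625 = -14656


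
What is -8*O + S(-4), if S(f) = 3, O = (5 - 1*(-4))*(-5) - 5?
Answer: 403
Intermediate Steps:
O = -50 (O = (5 + 4)*(-5) - 5 = 9*(-5) - 5 = -45 - 5 = -50)
-8*O + S(-4) = -8*(-50) + 3 = 400 + 3 = 403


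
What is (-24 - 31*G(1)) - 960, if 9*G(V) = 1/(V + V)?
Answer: -17743/18 ≈ -985.72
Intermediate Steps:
G(V) = 1/(18*V) (G(V) = 1/(9*(V + V)) = 1/(9*((2*V))) = (1/(2*V))/9 = 1/(18*V))
(-24 - 31*G(1)) - 960 = (-24 - 31/(18*1)) - 960 = (-24 - 31/18) - 960 = -463/18 - 960 = -17743/18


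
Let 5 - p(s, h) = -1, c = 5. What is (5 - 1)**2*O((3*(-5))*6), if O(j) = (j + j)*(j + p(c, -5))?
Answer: 241920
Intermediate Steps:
p(s, h) = 6 (p(s, h) = 5 - 1*(-1) = 5 + 1 = 6)
O(j) = 2*j*(6 + j) (O(j) = (j + j)*(j + 6) = (2*j)*(6 + j) = 2*j*(6 + j))
(5 - 1)**2*O((3*(-5))*6) = (5 - 1)**2*(2*((3*(-5))*6)*(6 + (3*(-5))*6)) = 4**2*(2*(-15*6)*(6 - 15*6)) = 16*(2*(-90)*(6 - 90)) = 16*(2*(-90)*(-84)) = 16*15120 = 241920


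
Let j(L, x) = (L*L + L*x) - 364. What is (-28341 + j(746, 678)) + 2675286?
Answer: 3708885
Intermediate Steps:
j(L, x) = -364 + L**2 + L*x (j(L, x) = (L**2 + L*x) - 364 = -364 + L**2 + L*x)
(-28341 + j(746, 678)) + 2675286 = (-28341 + (-364 + 746**2 + 746*678)) + 2675286 = (-28341 + (-364 + 556516 + 505788)) + 2675286 = (-28341 + 1061940) + 2675286 = 1033599 + 2675286 = 3708885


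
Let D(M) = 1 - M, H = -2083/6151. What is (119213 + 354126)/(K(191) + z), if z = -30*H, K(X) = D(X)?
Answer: -2911508189/1106200 ≈ -2632.0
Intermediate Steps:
H = -2083/6151 (H = -2083*1/6151 = -2083/6151 ≈ -0.33864)
K(X) = 1 - X
z = 62490/6151 (z = -30*(-2083/6151) = 62490/6151 ≈ 10.159)
(119213 + 354126)/(K(191) + z) = (119213 + 354126)/((1 - 1*191) + 62490/6151) = 473339/((1 - 191) + 62490/6151) = 473339/(-190 + 62490/6151) = 473339/(-1106200/6151) = 473339*(-6151/1106200) = -2911508189/1106200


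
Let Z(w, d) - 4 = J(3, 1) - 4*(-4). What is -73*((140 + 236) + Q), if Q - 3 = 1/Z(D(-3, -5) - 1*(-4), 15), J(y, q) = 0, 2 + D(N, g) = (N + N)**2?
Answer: -553413/20 ≈ -27671.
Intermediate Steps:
D(N, g) = -2 + 4*N**2 (D(N, g) = -2 + (N + N)**2 = -2 + (2*N)**2 = -2 + 4*N**2)
Z(w, d) = 20 (Z(w, d) = 4 + (0 - 4*(-4)) = 4 + (0 + 16) = 4 + 16 = 20)
Q = 61/20 (Q = 3 + 1/20 = 61/20 ≈ 3.0500)
-73*((140 + 236) + Q) = -73*((140 + 236) + 61/20) = -73*(376 + 61/20) = -73*7581/20 = -553413/20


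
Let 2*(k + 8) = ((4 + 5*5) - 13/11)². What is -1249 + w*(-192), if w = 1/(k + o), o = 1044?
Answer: -107534279/86087 ≈ -1249.1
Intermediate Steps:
k = 45850/121 (k = -8 + ((4 + 5*5) - 13/11)²/2 = -8 + ((4 + 25) - 13*1/11)²/2 = -8 + (29 - 13/11)²/2 = -8 + (306/11)²/2 = -8 + (½)*(93636/121) = -8 + 46818/121 = 45850/121 ≈ 378.93)
w = 121/172174 (w = 1/(45850/121 + 1044) = 1/(172174/121) = 121/172174 ≈ 0.00070278)
-1249 + w*(-192) = -1249 + (121/172174)*(-192) = -1249 - 11616/86087 = -107534279/86087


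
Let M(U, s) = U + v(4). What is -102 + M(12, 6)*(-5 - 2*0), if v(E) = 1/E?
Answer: -653/4 ≈ -163.25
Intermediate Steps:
M(U, s) = ¼ + U (M(U, s) = U + 1/4 = U + ¼ = ¼ + U)
-102 + M(12, 6)*(-5 - 2*0) = -102 + (¼ + 12)*(-5 - 2*0) = -102 + 49*(-5 + 0)/4 = -102 + (49/4)*(-5) = -102 - 245/4 = -653/4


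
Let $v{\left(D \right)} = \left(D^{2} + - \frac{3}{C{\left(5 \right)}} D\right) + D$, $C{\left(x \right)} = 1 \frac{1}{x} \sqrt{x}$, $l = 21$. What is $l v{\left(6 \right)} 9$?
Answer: $7938 - 3402 \sqrt{5} \approx 330.9$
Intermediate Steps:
$C{\left(x \right)} = \frac{1}{\sqrt{x}}$ ($C{\left(x \right)} = \frac{\sqrt{x}}{x} = \frac{1}{\sqrt{x}}$)
$v{\left(D \right)} = D + D^{2} - 3 D \sqrt{5}$ ($v{\left(D \right)} = \left(D^{2} + - \frac{3}{\frac{1}{\sqrt{5}}} D\right) + D = \left(D^{2} + - \frac{3}{\frac{1}{5} \sqrt{5}} D\right) + D = \left(D^{2} + - 3 \sqrt{5} D\right) + D = \left(D^{2} - 3 D \sqrt{5}\right) + D = D + D^{2} - 3 D \sqrt{5}$)
$l v{\left(6 \right)} 9 = 21 \cdot 6 \left(1 + 6 - 3 \sqrt{5}\right) 9 = 21 \cdot 6 \left(7 - 3 \sqrt{5}\right) 9 = 21 \left(42 - 18 \sqrt{5}\right) 9 = \left(882 - 378 \sqrt{5}\right) 9 = 7938 - 3402 \sqrt{5}$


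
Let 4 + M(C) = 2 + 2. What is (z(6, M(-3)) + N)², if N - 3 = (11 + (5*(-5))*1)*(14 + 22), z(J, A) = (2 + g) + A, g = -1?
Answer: 250000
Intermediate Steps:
M(C) = 0 (M(C) = -4 + (2 + 2) = -4 + 4 = 0)
z(J, A) = 1 + A (z(J, A) = (2 - 1) + A = 1 + A)
N = -501 (N = 3 + (11 + (5*(-5))*1)*(14 + 22) = 3 + (11 - 25*1)*36 = 3 + (11 - 25)*36 = 3 - 14*36 = 3 - 504 = -501)
(z(6, M(-3)) + N)² = ((1 + 0) - 501)² = (1 - 501)² = (-500)² = 250000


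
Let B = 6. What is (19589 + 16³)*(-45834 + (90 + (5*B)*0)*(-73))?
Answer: -1241188740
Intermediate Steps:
(19589 + 16³)*(-45834 + (90 + (5*B)*0)*(-73)) = (19589 + 16³)*(-45834 + (90 + (5*6)*0)*(-73)) = (19589 + 4096)*(-45834 + (90 + 30*0)*(-73)) = 23685*(-45834 + (90 + 0)*(-73)) = 23685*(-45834 + 90*(-73)) = 23685*(-45834 - 6570) = 23685*(-52404) = -1241188740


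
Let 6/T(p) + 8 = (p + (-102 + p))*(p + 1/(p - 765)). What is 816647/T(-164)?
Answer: 26747671040233/2787 ≈ 9.5973e+9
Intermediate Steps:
T(p) = 6/(-8 + (-102 + 2*p)*(p + 1/(-765 + p))) (T(p) = 6/(-8 + (p + (-102 + p))*(p + 1/(p - 765))) = 6/(-8 + (-102 + 2*p)*(p + 1/(-765 + p))))
816647/T(-164) = 816647/((3*(-765 - 164)/(3009 + (-164)³ - 816*(-164)² + 39012*(-164)))) = 816647/((3*(-929)/(3009 - 4410944 - 816*26896 - 6397968))) = 816647/((3*(-929)/(3009 - 4410944 - 21947136 - 6397968))) = 816647/((3*(-929)/(-32753039))) = 816647/((3*(-1/32753039)*(-929))) = 816647/(2787/32753039) = 816647*(32753039/2787) = 26747671040233/2787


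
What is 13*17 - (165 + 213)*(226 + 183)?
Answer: -154381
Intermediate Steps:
13*17 - (165 + 213)*(226 + 183) = 221 - 378*409 = 221 - 1*154602 = 221 - 154602 = -154381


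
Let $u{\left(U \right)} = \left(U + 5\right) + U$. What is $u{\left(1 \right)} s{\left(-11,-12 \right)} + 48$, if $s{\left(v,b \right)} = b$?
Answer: $-36$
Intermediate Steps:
$u{\left(U \right)} = 5 + 2 U$ ($u{\left(U \right)} = \left(5 + U\right) + U = 5 + 2 U$)
$u{\left(1 \right)} s{\left(-11,-12 \right)} + 48 = \left(5 + 2 \cdot 1\right) \left(-12\right) + 48 = \left(5 + 2\right) \left(-12\right) + 48 = 7 \left(-12\right) + 48 = -84 + 48 = -36$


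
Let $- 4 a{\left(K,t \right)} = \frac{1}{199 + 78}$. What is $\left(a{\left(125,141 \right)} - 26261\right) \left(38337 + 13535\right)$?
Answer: $- \frac{377332346952}{277} \approx -1.3622 \cdot 10^{9}$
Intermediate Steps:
$a{\left(K,t \right)} = - \frac{1}{1108}$ ($a{\left(K,t \right)} = - \frac{1}{4 \left(199 + 78\right)} = - \frac{1}{4 \cdot 277} = \left(- \frac{1}{4}\right) \frac{1}{277} = - \frac{1}{1108}$)
$\left(a{\left(125,141 \right)} - 26261\right) \left(38337 + 13535\right) = \left(- \frac{1}{1108} - 26261\right) \left(38337 + 13535\right) = \left(- \frac{29097189}{1108}\right) 51872 = - \frac{377332346952}{277}$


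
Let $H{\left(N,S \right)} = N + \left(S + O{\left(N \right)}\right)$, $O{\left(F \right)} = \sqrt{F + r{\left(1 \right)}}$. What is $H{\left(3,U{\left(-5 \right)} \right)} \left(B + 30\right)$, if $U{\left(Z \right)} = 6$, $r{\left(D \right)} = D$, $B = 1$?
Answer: $341$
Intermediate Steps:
$O{\left(F \right)} = \sqrt{1 + F}$ ($O{\left(F \right)} = \sqrt{F + 1} = \sqrt{1 + F}$)
$H{\left(N,S \right)} = N + S + \sqrt{1 + N}$ ($H{\left(N,S \right)} = N + \left(S + \sqrt{1 + N}\right) = N + S + \sqrt{1 + N}$)
$H{\left(3,U{\left(-5 \right)} \right)} \left(B + 30\right) = \left(3 + 6 + \sqrt{1 + 3}\right) \left(1 + 30\right) = \left(3 + 6 + \sqrt{4}\right) 31 = \left(3 + 6 + 2\right) 31 = 11 \cdot 31 = 341$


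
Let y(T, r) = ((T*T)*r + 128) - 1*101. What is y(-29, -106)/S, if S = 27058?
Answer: -89119/27058 ≈ -3.2936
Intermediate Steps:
y(T, r) = 27 + r*T**2 (y(T, r) = (T**2*r + 128) - 101 = (r*T**2 + 128) - 101 = (128 + r*T**2) - 101 = 27 + r*T**2)
y(-29, -106)/S = (27 - 106*(-29)**2)/27058 = (27 - 106*841)*(1/27058) = (27 - 89146)*(1/27058) = -89119*1/27058 = -89119/27058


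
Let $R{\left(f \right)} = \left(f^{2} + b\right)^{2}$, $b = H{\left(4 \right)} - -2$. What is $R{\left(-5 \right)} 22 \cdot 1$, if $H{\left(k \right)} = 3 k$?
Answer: $33462$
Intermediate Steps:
$b = 14$ ($b = 3 \cdot 4 - -2 = 12 + 2 = 14$)
$R{\left(f \right)} = \left(14 + f^{2}\right)^{2}$ ($R{\left(f \right)} = \left(f^{2} + 14\right)^{2} = \left(14 + f^{2}\right)^{2}$)
$R{\left(-5 \right)} 22 \cdot 1 = \left(14 + \left(-5\right)^{2}\right)^{2} \cdot 22 \cdot 1 = \left(14 + 25\right)^{2} \cdot 22 \cdot 1 = 39^{2} \cdot 22 \cdot 1 = 1521 \cdot 22 \cdot 1 = 33462 \cdot 1 = 33462$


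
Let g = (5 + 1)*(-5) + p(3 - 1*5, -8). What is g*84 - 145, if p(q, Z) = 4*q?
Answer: -3337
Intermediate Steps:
g = -38 (g = (5 + 1)*(-5) + 4*(3 - 1*5) = 6*(-5) + 4*(3 - 5) = -30 + 4*(-2) = -30 - 8 = -38)
g*84 - 145 = -38*84 - 145 = -3192 - 145 = -3337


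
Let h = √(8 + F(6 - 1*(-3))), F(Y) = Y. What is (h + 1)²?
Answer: (1 + √17)² ≈ 26.246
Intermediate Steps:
h = √17 (h = √(8 + (6 - 1*(-3))) = √(8 + (6 + 3)) = √(8 + 9) = √17 ≈ 4.1231)
(h + 1)² = (√17 + 1)² = (1 + √17)²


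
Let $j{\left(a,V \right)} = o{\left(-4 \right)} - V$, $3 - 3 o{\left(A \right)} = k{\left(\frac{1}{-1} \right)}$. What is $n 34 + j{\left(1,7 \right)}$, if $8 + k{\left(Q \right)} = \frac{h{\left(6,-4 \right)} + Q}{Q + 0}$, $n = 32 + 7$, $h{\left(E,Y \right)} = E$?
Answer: $\frac{3973}{3} \approx 1324.3$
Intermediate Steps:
$n = 39$
$k{\left(Q \right)} = -8 + \frac{6 + Q}{Q}$ ($k{\left(Q \right)} = -8 + \frac{6 + Q}{Q + 0} = -8 + \frac{6 + Q}{Q}$)
$o{\left(A \right)} = \frac{16}{3}$ ($o{\left(A \right)} = 1 - \frac{-7 + \frac{6}{\frac{1}{-1}}}{3} = 1 - \frac{-7 + \frac{6}{-1}}{3} = 1 - \frac{-7 + 6 \left(-1\right)}{3} = 1 - \frac{-7 - 6}{3} = 1 - - \frac{13}{3} = 1 + \frac{13}{3} = \frac{16}{3}$)
$j{\left(a,V \right)} = \frac{16}{3} - V$
$n 34 + j{\left(1,7 \right)} = 39 \cdot 34 + \left(\frac{16}{3} - 7\right) = 1326 + \left(\frac{16}{3} - 7\right) = 1326 - \frac{5}{3} = \frac{3973}{3}$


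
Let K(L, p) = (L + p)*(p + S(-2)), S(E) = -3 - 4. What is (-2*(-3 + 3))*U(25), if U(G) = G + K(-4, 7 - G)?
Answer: 0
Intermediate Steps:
S(E) = -7
K(L, p) = (-7 + p)*(L + p) (K(L, p) = (L + p)*(p - 7) = (L + p)*(-7 + p) = (-7 + p)*(L + p))
U(G) = -49 + (7 - G)² + 12*G (U(G) = G + ((7 - G)² - 7*(-4) - 7*(7 - G) - 4*(7 - G)) = G + ((7 - G)² + 28 + (-49 + 7*G) + (-28 + 4*G)) = G + (-49 + (7 - G)² + 11*G) = -49 + (7 - G)² + 12*G)
(-2*(-3 + 3))*U(25) = (-2*(-3 + 3))*(25*(-2 + 25)) = (-2*0)*(25*23) = 0*575 = 0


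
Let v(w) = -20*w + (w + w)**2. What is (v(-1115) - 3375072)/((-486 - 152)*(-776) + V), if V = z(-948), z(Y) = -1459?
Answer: 1620128/493629 ≈ 3.2821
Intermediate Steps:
V = -1459
v(w) = -20*w + 4*w**2 (v(w) = -20*w + (2*w)**2 = -20*w + 4*w**2)
(v(-1115) - 3375072)/((-486 - 152)*(-776) + V) = (4*(-1115)*(-5 - 1115) - 3375072)/((-486 - 152)*(-776) - 1459) = (4*(-1115)*(-1120) - 3375072)/(-638*(-776) - 1459) = (4995200 - 3375072)/(495088 - 1459) = 1620128/493629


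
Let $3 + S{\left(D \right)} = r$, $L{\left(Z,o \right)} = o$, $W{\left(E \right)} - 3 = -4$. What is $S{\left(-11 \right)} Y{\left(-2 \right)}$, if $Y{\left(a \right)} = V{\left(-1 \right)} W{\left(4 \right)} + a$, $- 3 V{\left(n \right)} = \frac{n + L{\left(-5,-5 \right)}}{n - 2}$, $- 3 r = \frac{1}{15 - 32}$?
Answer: $\frac{608}{153} \approx 3.9739$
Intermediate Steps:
$W{\left(E \right)} = -1$ ($W{\left(E \right)} = 3 - 4 = -1$)
$r = \frac{1}{51}$ ($r = - \frac{1}{3 \left(15 - 32\right)} = - \frac{1}{3 \left(-17\right)} = \left(- \frac{1}{3}\right) \left(- \frac{1}{17}\right) = \frac{1}{51} \approx 0.019608$)
$V{\left(n \right)} = - \frac{-5 + n}{3 \left(-2 + n\right)}$ ($V{\left(n \right)} = - \frac{\left(n - 5\right) \frac{1}{n - 2}}{3} = - \frac{\left(-5 + n\right) \frac{1}{-2 + n}}{3} = - \frac{\frac{1}{-2 + n} \left(-5 + n\right)}{3} = - \frac{-5 + n}{3 \left(-2 + n\right)}$)
$Y{\left(a \right)} = \frac{2}{3} + a$ ($Y{\left(a \right)} = \frac{5 - -1}{3 \left(-2 - 1\right)} \left(-1\right) + a = \frac{5 + 1}{3 \left(-3\right)} \left(-1\right) + a = \frac{1}{3} \left(- \frac{1}{3}\right) 6 \left(-1\right) + a = \left(- \frac{2}{3}\right) \left(-1\right) + a = \frac{2}{3} + a$)
$S{\left(D \right)} = - \frac{152}{51}$ ($S{\left(D \right)} = -3 + \frac{1}{51} = - \frac{152}{51}$)
$S{\left(-11 \right)} Y{\left(-2 \right)} = - \frac{152 \left(\frac{2}{3} - 2\right)}{51} = \left(- \frac{152}{51}\right) \left(- \frac{4}{3}\right) = \frac{608}{153}$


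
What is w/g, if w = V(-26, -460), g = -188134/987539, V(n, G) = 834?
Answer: -411803763/94067 ≈ -4377.8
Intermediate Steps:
g = -188134/987539 (g = -188134*1/987539 = -188134/987539 ≈ -0.19051)
w = 834
w/g = 834/(-188134/987539) = 834*(-987539/188134) = -411803763/94067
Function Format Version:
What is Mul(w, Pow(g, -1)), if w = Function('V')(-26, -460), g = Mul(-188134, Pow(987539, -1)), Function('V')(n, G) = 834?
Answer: Rational(-411803763, 94067) ≈ -4377.8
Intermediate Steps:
g = Rational(-188134, 987539) (g = Mul(-188134, Rational(1, 987539)) = Rational(-188134, 987539) ≈ -0.19051)
w = 834
Mul(w, Pow(g, -1)) = Mul(834, Pow(Rational(-188134, 987539), -1)) = Mul(834, Rational(-987539, 188134)) = Rational(-411803763, 94067)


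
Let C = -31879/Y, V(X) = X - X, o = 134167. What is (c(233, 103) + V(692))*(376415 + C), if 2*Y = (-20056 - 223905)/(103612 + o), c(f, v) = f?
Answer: 24928878138201/243961 ≈ 1.0218e+8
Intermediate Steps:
Y = -243961/475558 (Y = ((-20056 - 223905)/(103612 + 134167))/2 = (-243961/237779)/2 = (-243961*1/237779)/2 = (1/2)*(-243961/237779) = -243961/475558 ≈ -0.51300)
V(X) = 0
C = 15160313482/243961 (C = -31879/(-243961/475558) = -31879*(-475558/243961) = 15160313482/243961 ≈ 62142.)
(c(233, 103) + V(692))*(376415 + C) = (233 + 0)*(376415 + 15160313482/243961) = 233*(106990893297/243961) = 24928878138201/243961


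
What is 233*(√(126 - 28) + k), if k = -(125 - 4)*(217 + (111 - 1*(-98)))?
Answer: -12010218 + 1631*√2 ≈ -1.2008e+7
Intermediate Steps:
k = -51546 (k = -121*(217 + (111 + 98)) = -121*(217 + 209) = -121*426 = -1*51546 = -51546)
233*(√(126 - 28) + k) = 233*(√(126 - 28) - 51546) = 233*(√98 - 51546) = 233*(7*√2 - 51546) = 233*(-51546 + 7*√2) = -12010218 + 1631*√2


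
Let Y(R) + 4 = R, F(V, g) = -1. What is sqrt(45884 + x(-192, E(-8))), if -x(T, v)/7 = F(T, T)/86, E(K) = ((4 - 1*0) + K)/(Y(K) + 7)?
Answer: sqrt(339358666)/86 ≈ 214.21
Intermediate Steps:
Y(R) = -4 + R
E(K) = (4 + K)/(3 + K) (E(K) = ((4 - 1*0) + K)/((-4 + K) + 7) = ((4 + 0) + K)/(3 + K) = (4 + K)/(3 + K))
x(T, v) = 7/86 (x(T, v) = -(-7)/86 = -7*(-1/86) = 7/86)
sqrt(45884 + x(-192, E(-8))) = sqrt(45884 + 7/86) = sqrt(3946031/86) = sqrt(339358666)/86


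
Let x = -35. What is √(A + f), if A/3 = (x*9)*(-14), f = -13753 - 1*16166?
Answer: I*√16689 ≈ 129.19*I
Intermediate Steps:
f = -29919 (f = -13753 - 16166 = -29919)
A = 13230 (A = 3*(-35*9*(-14)) = 3*(-315*(-14)) = 3*4410 = 13230)
√(A + f) = √(13230 - 29919) = √(-16689) = I*√16689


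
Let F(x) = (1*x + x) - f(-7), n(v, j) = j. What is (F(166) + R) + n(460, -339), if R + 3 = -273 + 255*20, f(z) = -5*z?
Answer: 4782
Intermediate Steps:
R = 4824 (R = -3 + (-273 + 255*20) = -3 + (-273 + 5100) = -3 + 4827 = 4824)
F(x) = -35 + 2*x (F(x) = (1*x + x) - (-5)*(-7) = (x + x) - 1*35 = 2*x - 35 = -35 + 2*x)
(F(166) + R) + n(460, -339) = ((-35 + 2*166) + 4824) - 339 = ((-35 + 332) + 4824) - 339 = (297 + 4824) - 339 = 5121 - 339 = 4782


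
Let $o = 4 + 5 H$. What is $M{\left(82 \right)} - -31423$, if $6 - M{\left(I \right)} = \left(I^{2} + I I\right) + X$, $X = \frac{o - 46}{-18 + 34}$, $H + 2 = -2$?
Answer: $\frac{143879}{8} \approx 17985.0$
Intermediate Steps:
$H = -4$ ($H = -2 - 2 = -4$)
$o = -16$ ($o = 4 + 5 \left(-4\right) = 4 - 20 = -16$)
$X = - \frac{31}{8}$ ($X = \frac{-16 - 46}{-18 + 34} = - \frac{62}{16} = \left(-62\right) \frac{1}{16} = - \frac{31}{8} \approx -3.875$)
$M{\left(I \right)} = \frac{79}{8} - 2 I^{2}$ ($M{\left(I \right)} = 6 - \left(\left(I^{2} + I I\right) - \frac{31}{8}\right) = 6 - \left(\left(I^{2} + I^{2}\right) - \frac{31}{8}\right) = 6 - \left(2 I^{2} - \frac{31}{8}\right) = 6 - \left(- \frac{31}{8} + 2 I^{2}\right) = \frac{79}{8} - 2 I^{2}$)
$M{\left(82 \right)} - -31423 = \left(\frac{79}{8} - 2 \cdot 82^{2}\right) - -31423 = \left(\frac{79}{8} - 13448\right) + 31423 = - \frac{107505}{8} + 31423 = \frac{143879}{8}$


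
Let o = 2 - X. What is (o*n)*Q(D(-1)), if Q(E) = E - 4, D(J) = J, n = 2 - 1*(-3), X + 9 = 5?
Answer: -150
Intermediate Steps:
X = -4 (X = -9 + 5 = -4)
n = 5 (n = 2 + 3 = 5)
o = 6 (o = 2 - 1*(-4) = 2 + 4 = 6)
Q(E) = -4 + E
(o*n)*Q(D(-1)) = (6*5)*(-4 - 1) = 30*(-5) = -150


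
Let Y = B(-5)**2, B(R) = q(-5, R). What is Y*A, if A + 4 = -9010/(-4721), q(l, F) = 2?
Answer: -39496/4721 ≈ -8.3660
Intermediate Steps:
B(R) = 2
A = -9874/4721 (A = -4 - 9010/(-4721) = -4 - 9010*(-1/4721) = -4 + 9010/4721 = -9874/4721 ≈ -2.0915)
Y = 4 (Y = 2**2 = 4)
Y*A = 4*(-9874/4721) = -39496/4721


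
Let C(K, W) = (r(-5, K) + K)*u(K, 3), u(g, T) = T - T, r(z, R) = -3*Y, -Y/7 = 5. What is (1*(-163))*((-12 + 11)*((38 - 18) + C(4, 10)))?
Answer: 3260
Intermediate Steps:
Y = -35 (Y = -7*5 = -35)
r(z, R) = 105 (r(z, R) = -3*(-35) = 105)
u(g, T) = 0
C(K, W) = 0 (C(K, W) = (105 + K)*0 = 0)
(1*(-163))*((-12 + 11)*((38 - 18) + C(4, 10))) = (1*(-163))*((-12 + 11)*((38 - 18) + 0)) = -(-163)*(20 + 0) = -(-163)*20 = -163*(-20) = 3260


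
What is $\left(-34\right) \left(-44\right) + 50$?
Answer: $1546$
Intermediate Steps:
$\left(-34\right) \left(-44\right) + 50 = 1496 + 50 = 1546$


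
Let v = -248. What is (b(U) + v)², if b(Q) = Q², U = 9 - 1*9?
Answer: 61504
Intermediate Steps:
U = 0 (U = 9 - 9 = 0)
(b(U) + v)² = (0² - 248)² = (0 - 248)² = (-248)² = 61504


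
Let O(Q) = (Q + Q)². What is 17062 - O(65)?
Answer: 162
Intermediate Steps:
O(Q) = 4*Q² (O(Q) = (2*Q)² = 4*Q²)
17062 - O(65) = 17062 - 4*65² = 17062 - 4*4225 = 17062 - 1*16900 = 17062 - 16900 = 162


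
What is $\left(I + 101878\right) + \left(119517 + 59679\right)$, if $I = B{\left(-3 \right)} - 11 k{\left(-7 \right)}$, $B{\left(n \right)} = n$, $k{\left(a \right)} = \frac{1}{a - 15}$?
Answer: $\frac{562143}{2} \approx 2.8107 \cdot 10^{5}$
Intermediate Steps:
$k{\left(a \right)} = \frac{1}{-15 + a}$
$I = - \frac{5}{2}$ ($I = -3 - \frac{11}{-15 - 7} = -3 - \frac{11}{-22} = -3 - - \frac{1}{2} = -3 + \frac{1}{2} = - \frac{5}{2} \approx -2.5$)
$\left(I + 101878\right) + \left(119517 + 59679\right) = \left(- \frac{5}{2} + 101878\right) + \left(119517 + 59679\right) = \frac{203751}{2} + 179196 = \frac{562143}{2}$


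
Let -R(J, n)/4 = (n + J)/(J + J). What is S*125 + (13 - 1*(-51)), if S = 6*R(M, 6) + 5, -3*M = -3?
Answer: -9811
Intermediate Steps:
M = 1 (M = -⅓*(-3) = 1)
R(J, n) = -2*(J + n)/J (R(J, n) = -4*(n + J)/(J + J) = -4*(J + n)/(2*J) = -4*(J + n)*1/(2*J) = -2*(J + n)/J)
S = -79 (S = 6*(-2 - 2*6/1) + 5 = 6*(-2 - 2*6*1) + 5 = 6*(-2 - 12) + 5 = 6*(-14) + 5 = -84 + 5 = -79)
S*125 + (13 - 1*(-51)) = -79*125 + (13 - 1*(-51)) = -9875 + (13 + 51) = -9875 + 64 = -9811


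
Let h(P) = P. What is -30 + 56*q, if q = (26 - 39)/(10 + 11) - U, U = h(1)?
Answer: -362/3 ≈ -120.67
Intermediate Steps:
U = 1
q = -34/21 (q = (26 - 39)/(10 + 11) - 1*1 = -13/21 - 1 = -34/21 ≈ -1.6190)
-30 + 56*q = -30 + 56*(-34/21) = -30 - 272/3 = -362/3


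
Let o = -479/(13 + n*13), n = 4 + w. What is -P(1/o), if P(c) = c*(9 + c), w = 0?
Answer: 275990/229441 ≈ 1.2029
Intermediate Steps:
n = 4 (n = 4 + 0 = 4)
o = -479/65 (o = -479/(13 + 4*13) = -479/(13 + 52) = -479/65 ≈ -7.3692)
-P(1/o) = -(9 + 1/(-479/65))/(-479/65) = -(-65)*(9 - 65/479)/479 = -(-65)*4246/(479*479) = -1*(-275990/229441) = 275990/229441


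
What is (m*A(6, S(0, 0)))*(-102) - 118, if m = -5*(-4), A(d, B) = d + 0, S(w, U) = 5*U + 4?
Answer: -12358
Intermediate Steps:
S(w, U) = 4 + 5*U
A(d, B) = d
m = 20
(m*A(6, S(0, 0)))*(-102) - 118 = (20*6)*(-102) - 118 = 120*(-102) - 118 = -12240 - 118 = -12358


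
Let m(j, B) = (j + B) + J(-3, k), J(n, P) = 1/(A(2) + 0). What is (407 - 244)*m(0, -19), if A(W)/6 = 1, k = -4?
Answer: -18419/6 ≈ -3069.8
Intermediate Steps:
A(W) = 6 (A(W) = 6*1 = 6)
J(n, P) = ⅙ (J(n, P) = 1/(6 + 0) = 1/6 = ⅙)
m(j, B) = ⅙ + B + j (m(j, B) = (j + B) + ⅙ = (B + j) + ⅙ = ⅙ + B + j)
(407 - 244)*m(0, -19) = (407 - 244)*(⅙ - 19 + 0) = 163*(-113/6) = -18419/6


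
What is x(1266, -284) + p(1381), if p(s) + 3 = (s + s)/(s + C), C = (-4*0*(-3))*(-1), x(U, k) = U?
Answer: 1265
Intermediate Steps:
C = 0 (C = (0*(-3))*(-1) = 0*(-1) = 0)
p(s) = -1 (p(s) = -3 + (s + s)/(s + 0) = -3 + (2*s)/s = -3 + 2 = -1)
x(1266, -284) + p(1381) = 1266 - 1 = 1265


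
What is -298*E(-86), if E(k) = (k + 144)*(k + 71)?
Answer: 259260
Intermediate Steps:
E(k) = (71 + k)*(144 + k) (E(k) = (144 + k)*(71 + k) = (71 + k)*(144 + k))
-298*E(-86) = -298*(10224 + (-86)² + 215*(-86)) = -298*(10224 + 7396 - 18490) = -298*(-870) = 259260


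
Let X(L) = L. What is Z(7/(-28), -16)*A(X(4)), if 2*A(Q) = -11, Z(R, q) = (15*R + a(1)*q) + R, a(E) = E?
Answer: 110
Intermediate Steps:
Z(R, q) = q + 16*R (Z(R, q) = (15*R + 1*q) + R = (15*R + q) + R = (q + 15*R) + R = q + 16*R)
A(Q) = -11/2 (A(Q) = (½)*(-11) = -11/2)
Z(7/(-28), -16)*A(X(4)) = (-16 + 16*(7/(-28)))*(-11/2) = (-16 + 16*(7*(-1/28)))*(-11/2) = (-16 + 16*(-¼))*(-11/2) = (-16 - 4)*(-11/2) = -20*(-11/2) = 110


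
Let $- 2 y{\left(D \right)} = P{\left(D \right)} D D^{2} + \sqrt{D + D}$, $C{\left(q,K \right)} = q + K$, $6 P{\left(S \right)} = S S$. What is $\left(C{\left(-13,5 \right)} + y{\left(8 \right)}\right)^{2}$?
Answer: $\frac{67601284}{9} \approx 7.5113 \cdot 10^{6}$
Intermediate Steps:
$P{\left(S \right)} = \frac{S^{2}}{6}$ ($P{\left(S \right)} = \frac{S S}{6} = \frac{S^{2}}{6}$)
$C{\left(q,K \right)} = K + q$
$y{\left(D \right)} = - \frac{D^{5}}{12} - \frac{\sqrt{2} \sqrt{D}}{2}$ ($y{\left(D \right)} = - \frac{\frac{D^{2}}{6} D D^{2} + \sqrt{D + D}}{2} = - \frac{\frac{D^{2}}{6} D^{3} + \sqrt{2 D}}{2} = - \frac{\frac{D^{5}}{6} + \sqrt{2} \sqrt{D}}{2} = - \frac{D^{5}}{12} - \frac{\sqrt{2} \sqrt{D}}{2}$)
$\left(C{\left(-13,5 \right)} + y{\left(8 \right)}\right)^{2} = \left(\left(5 - 13\right) - \left(\frac{8192}{3} + \frac{\sqrt{2} \sqrt{8}}{2}\right)\right)^{2} = \left(-8 - \left(\frac{8192}{3} + \frac{\sqrt{2} \cdot 2 \sqrt{2}}{2}\right)\right)^{2} = \left(-8 - \frac{8198}{3}\right)^{2} = \left(- \frac{8222}{3}\right)^{2} = \frac{67601284}{9}$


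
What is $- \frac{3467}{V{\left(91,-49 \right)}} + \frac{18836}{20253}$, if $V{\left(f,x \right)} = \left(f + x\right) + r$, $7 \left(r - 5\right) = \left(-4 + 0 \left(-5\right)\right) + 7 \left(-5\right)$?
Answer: $- \frac{486057617}{5873370} \approx -82.756$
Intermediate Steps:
$r = - \frac{4}{7}$ ($r = 5 + \frac{\left(-4 + 0 \left(-5\right)\right) + 7 \left(-5\right)}{7} = 5 + \frac{\left(-4 + 0\right) - 35}{7} = 5 + \frac{-4 - 35}{7} = 5 + \frac{1}{7} \left(-39\right) = 5 - \frac{39}{7} = - \frac{4}{7} \approx -0.57143$)
$V{\left(f,x \right)} = - \frac{4}{7} + f + x$ ($V{\left(f,x \right)} = \left(f + x\right) - \frac{4}{7} = - \frac{4}{7} + f + x$)
$- \frac{3467}{V{\left(91,-49 \right)}} + \frac{18836}{20253} = - \frac{3467}{- \frac{4}{7} + 91 - 49} + \frac{18836}{20253} = - \frac{3467}{\frac{290}{7}} + 18836 \cdot \frac{1}{20253} = \left(-3467\right) \frac{7}{290} + \frac{18836}{20253} = - \frac{24269}{290} + \frac{18836}{20253} = - \frac{486057617}{5873370}$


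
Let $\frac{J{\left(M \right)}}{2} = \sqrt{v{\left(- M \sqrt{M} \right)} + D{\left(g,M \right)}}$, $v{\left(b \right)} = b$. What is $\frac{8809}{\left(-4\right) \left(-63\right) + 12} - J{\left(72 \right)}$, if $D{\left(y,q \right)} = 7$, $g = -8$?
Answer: $\frac{8809}{264} - 2 \sqrt{7 - 432 \sqrt{2}} \approx 33.367 - 49.15 i$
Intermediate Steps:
$J{\left(M \right)} = 2 \sqrt{7 - M^{\frac{3}{2}}}$ ($J{\left(M \right)} = 2 \sqrt{- M \sqrt{M} + 7} = 2 \sqrt{- M^{\frac{3}{2}} + 7} = 2 \sqrt{7 - M^{\frac{3}{2}}}$)
$\frac{8809}{\left(-4\right) \left(-63\right) + 12} - J{\left(72 \right)} = \frac{8809}{\left(-4\right) \left(-63\right) + 12} - 2 \sqrt{7 - 72^{\frac{3}{2}}} = \frac{8809}{252 + 12} - 2 \sqrt{7 - 432 \sqrt{2}} = \frac{8809}{264} - 2 \sqrt{7 - 432 \sqrt{2}}$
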